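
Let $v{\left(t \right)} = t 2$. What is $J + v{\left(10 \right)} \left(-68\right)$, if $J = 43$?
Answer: $-1317$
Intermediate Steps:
$v{\left(t \right)} = 2 t$
$J + v{\left(10 \right)} \left(-68\right) = 43 + 2 \cdot 10 \left(-68\right) = 43 + 20 \left(-68\right) = 43 - 1360 = -1317$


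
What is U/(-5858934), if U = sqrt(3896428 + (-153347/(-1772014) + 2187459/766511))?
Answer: -sqrt(7188496475854745281334204877870)/7958003873756557836 ≈ -0.00033691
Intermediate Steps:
U = sqrt(7188496475854745281334204877870)/1358268223154 (U = sqrt(3896428 + (-153347*(-1/1772014) + 2187459*(1/766511))) = sqrt(3896428 + (153347/1772014 + 2187459/766511)) = sqrt(3896428 + 3993750134743/1358268223154) = sqrt(5292398329957628655/1358268223154) = sqrt(7188496475854745281334204877870)/1358268223154 ≈ 1973.9)
U/(-5858934) = (sqrt(7188496475854745281334204877870)/1358268223154)/(-5858934) = (sqrt(7188496475854745281334204877870)/1358268223154)*(-1/5858934) = -sqrt(7188496475854745281334204877870)/7958003873756557836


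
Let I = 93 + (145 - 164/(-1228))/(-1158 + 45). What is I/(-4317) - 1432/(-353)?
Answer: 700370993911/173567752197 ≈ 4.0351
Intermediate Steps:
I = 10577569/113897 (I = 93 + (145 - 164*(-1/1228))/(-1113) = 93 + (145 + 41/307)*(-1/1113) = 93 + (44556/307)*(-1/1113) = 93 - 14852/113897 = 10577569/113897 ≈ 92.870)
I/(-4317) - 1432/(-353) = (10577569/113897)/(-4317) - 1432/(-353) = (10577569/113897)*(-1/4317) - 1432*(-1/353) = -10577569/491693349 + 1432/353 = 700370993911/173567752197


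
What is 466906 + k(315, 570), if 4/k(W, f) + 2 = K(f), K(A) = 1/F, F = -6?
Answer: 6069754/13 ≈ 4.6690e+5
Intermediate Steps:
K(A) = -1/6 (K(A) = 1/(-6) = -1/6)
k(W, f) = -24/13 (k(W, f) = 4/(-2 - 1/6) = 4/(-13/6) = 4*(-6/13) = -24/13)
466906 + k(315, 570) = 466906 - 24/13 = 6069754/13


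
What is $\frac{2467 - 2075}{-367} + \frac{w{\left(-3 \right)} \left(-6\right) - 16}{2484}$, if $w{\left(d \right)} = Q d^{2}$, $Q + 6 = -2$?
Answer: $- \frac{205264}{227907} \approx -0.90065$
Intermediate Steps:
$Q = -8$ ($Q = -6 - 2 = -8$)
$w{\left(d \right)} = - 8 d^{2}$
$\frac{2467 - 2075}{-367} + \frac{w{\left(-3 \right)} \left(-6\right) - 16}{2484} = \frac{2467 - 2075}{-367} + \frac{- 8 \left(-3\right)^{2} \left(-6\right) - 16}{2484} = \left(2467 - 2075\right) \left(- \frac{1}{367}\right) + \left(\left(-8\right) 9 \left(-6\right) - 16\right) \frac{1}{2484} = 392 \left(- \frac{1}{367}\right) + \left(\left(-72\right) \left(-6\right) - 16\right) \frac{1}{2484} = - \frac{392}{367} + \left(432 - 16\right) \frac{1}{2484} = - \frac{392}{367} + 416 \cdot \frac{1}{2484} = - \frac{392}{367} + \frac{104}{621} = - \frac{205264}{227907}$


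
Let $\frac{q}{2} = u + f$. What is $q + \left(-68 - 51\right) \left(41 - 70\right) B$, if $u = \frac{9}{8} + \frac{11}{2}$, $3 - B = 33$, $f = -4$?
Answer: $- \frac{414099}{4} \approx -1.0352 \cdot 10^{5}$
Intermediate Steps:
$B = -30$ ($B = 3 - 33 = -30$)
$u = \frac{53}{8}$ ($u = 9 \cdot \frac{1}{8} + 11 \cdot \frac{1}{2} = \frac{9}{8} + \frac{11}{2} = \frac{53}{8} \approx 6.625$)
$q = \frac{21}{4}$ ($q = 2 \left(\frac{53}{8} - 4\right) = 2 \cdot \frac{21}{8} = \frac{21}{4} \approx 5.25$)
$q + \left(-68 - 51\right) \left(41 - 70\right) B = \frac{21}{4} + \left(-68 - 51\right) \left(41 - 70\right) \left(-30\right) = \frac{21}{4} + \left(-119\right) \left(-29\right) \left(-30\right) = \frac{21}{4} + 3451 \left(-30\right) = \frac{21}{4} - 103530 = - \frac{414099}{4}$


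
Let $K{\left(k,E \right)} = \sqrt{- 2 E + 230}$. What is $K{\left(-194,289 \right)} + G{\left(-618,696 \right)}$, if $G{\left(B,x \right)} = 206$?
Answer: $206 + 2 i \sqrt{87} \approx 206.0 + 18.655 i$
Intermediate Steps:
$K{\left(k,E \right)} = \sqrt{230 - 2 E}$
$K{\left(-194,289 \right)} + G{\left(-618,696 \right)} = \sqrt{230 - 578} + 206 = \sqrt{-348} + 206 = 2 i \sqrt{87} + 206 = 206 + 2 i \sqrt{87}$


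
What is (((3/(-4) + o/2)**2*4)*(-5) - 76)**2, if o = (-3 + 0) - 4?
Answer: 3059001/16 ≈ 1.9119e+5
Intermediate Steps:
o = -7 (o = -3 - 4 = -7)
(((3/(-4) + o/2)**2*4)*(-5) - 76)**2 = (((3/(-4) - 7/2)**2*4)*(-5) - 76)**2 = (((3*(-1/4) - 7*1/2)**2*4)*(-5) - 76)**2 = (((-3/4 - 7/2)**2*4)*(-5) - 76)**2 = (((-17/4)**2*4)*(-5) - 76)**2 = (((289/16)*4)*(-5) - 76)**2 = ((289/4)*(-5) - 76)**2 = (-1445/4 - 76)**2 = (-1749/4)**2 = 3059001/16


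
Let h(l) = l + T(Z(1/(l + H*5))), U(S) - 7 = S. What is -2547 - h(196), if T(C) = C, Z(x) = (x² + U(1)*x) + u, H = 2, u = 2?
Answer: -116488469/42436 ≈ -2745.0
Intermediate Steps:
U(S) = 7 + S
Z(x) = 2 + x² + 8*x (Z(x) = (x² + (7 + 1)*x) + 2 = (x² + 8*x) + 2 = 2 + x² + 8*x)
h(l) = 2 + l + (10 + l)⁻² + 8/(10 + l) (h(l) = l + (2 + (1/(l + 2*5))² + 8/(l + 2*5)) = l + (2 + (1/(l + 10))² + 8/(l + 10)) = l + (2 + (1/(10 + l))² + 8/(10 + l)) = l + (2 + (10 + l)⁻² + 8/(10 + l)) = 2 + l + (10 + l)⁻² + 8/(10 + l))
-2547 - h(196) = -2547 - (281 + 196³ + 22*196² + 148*196)/(100 + 196² + 20*196) = -2547 - (281 + 7529536 + 22*38416 + 29008)/(100 + 38416 + 3920) = -2547 - (281 + 7529536 + 845152 + 29008)/42436 = -2547 - 8403977/42436 = -116488469/42436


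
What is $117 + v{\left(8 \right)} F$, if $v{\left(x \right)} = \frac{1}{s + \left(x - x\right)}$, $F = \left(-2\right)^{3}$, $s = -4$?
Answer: $119$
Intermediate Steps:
$F = -8$
$v{\left(x \right)} = - \frac{1}{4}$ ($v{\left(x \right)} = \frac{1}{-4 + \left(x - x\right)} = \frac{1}{-4 + 0} = \frac{1}{-4} = - \frac{1}{4}$)
$117 + v{\left(8 \right)} F = 117 - -2 = 117 + 2 = 119$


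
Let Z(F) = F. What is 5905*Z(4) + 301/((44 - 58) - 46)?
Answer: 1416899/60 ≈ 23615.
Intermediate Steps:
5905*Z(4) + 301/((44 - 58) - 46) = 5905*4 + 301/((44 - 58) - 46) = 23620 + 301/(-14 - 46) = 23620 + 301/(-60) = 23620 + 301*(-1/60) = 23620 - 301/60 = 1416899/60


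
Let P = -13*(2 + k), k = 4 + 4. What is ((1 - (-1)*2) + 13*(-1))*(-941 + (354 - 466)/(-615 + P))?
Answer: 1401866/149 ≈ 9408.5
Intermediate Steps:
k = 8
P = -130 (P = -13*(2 + 8) = -13*10 = -130)
((1 - (-1)*2) + 13*(-1))*(-941 + (354 - 466)/(-615 + P)) = ((1 - (-1)*2) + 13*(-1))*(-941 + (354 - 466)/(-615 - 130)) = ((1 - 1*(-2)) - 13)*(-941 - 112/(-745)) = ((1 + 2) - 13)*(-941 - 112*(-1/745)) = (3 - 13)*(-941 + 112/745) = -10*(-700933/745) = 1401866/149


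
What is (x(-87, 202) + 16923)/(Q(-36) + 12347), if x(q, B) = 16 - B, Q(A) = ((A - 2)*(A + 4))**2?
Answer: 5579/497001 ≈ 0.011225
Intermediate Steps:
Q(A) = (-2 + A)**2*(4 + A)**2 (Q(A) = ((-2 + A)*(4 + A))**2 = (-2 + A)**2*(4 + A)**2)
(x(-87, 202) + 16923)/(Q(-36) + 12347) = ((16 - 1*202) + 16923)/((-2 - 36)**2*(4 - 36)**2 + 12347) = ((16 - 202) + 16923)/((-38)**2*(-32)**2 + 12347) = (-186 + 16923)/(1444*1024 + 12347) = 16737/(1478656 + 12347) = 16737/1491003 = 16737*(1/1491003) = 5579/497001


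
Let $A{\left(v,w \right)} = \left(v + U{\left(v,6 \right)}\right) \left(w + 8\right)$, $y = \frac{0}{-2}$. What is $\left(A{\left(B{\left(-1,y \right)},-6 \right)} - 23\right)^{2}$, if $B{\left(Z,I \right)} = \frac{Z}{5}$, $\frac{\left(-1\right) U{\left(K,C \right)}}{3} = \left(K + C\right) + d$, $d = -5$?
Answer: $\frac{19881}{25} \approx 795.24$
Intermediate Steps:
$U{\left(K,C \right)} = 15 - 3 C - 3 K$ ($U{\left(K,C \right)} = - 3 \left(\left(K + C\right) - 5\right) = - 3 \left(\left(C + K\right) - 5\right) = - 3 \left(-5 + C + K\right) = 15 - 3 C - 3 K$)
$y = 0$ ($y = 0 \left(- \frac{1}{2}\right) = 0$)
$B{\left(Z,I \right)} = \frac{Z}{5}$ ($B{\left(Z,I \right)} = Z \frac{1}{5} = \frac{Z}{5}$)
$A{\left(v,w \right)} = \left(-3 - 2 v\right) \left(8 + w\right)$ ($A{\left(v,w \right)} = \left(v - \left(3 + 3 v\right)\right) \left(w + 8\right) = \left(v - \left(3 + 3 v\right)\right) \left(8 + w\right) = \left(-3 - 2 v\right) \left(8 + w\right)$)
$\left(A{\left(B{\left(-1,y \right)},-6 \right)} - 23\right)^{2} = \left(\left(-24 - 16 \cdot \frac{1}{5} \left(-1\right) + \frac{1}{5} \left(-1\right) \left(-6\right) - - 18 \left(1 + \frac{1}{5} \left(-1\right)\right)\right) - 23\right)^{2} = \left(\left(-24 - - \frac{16}{5} - - \frac{6}{5} - - 18 \left(1 - \frac{1}{5}\right)\right) - 23\right)^{2} = \left(\left(-24 + \frac{16}{5} + \frac{6}{5} - \left(-18\right) \frac{4}{5}\right) - 23\right)^{2} = \left(\left(-24 + \frac{16}{5} + \frac{6}{5} + \frac{72}{5}\right) - 23\right)^{2} = \left(- \frac{26}{5} - 23\right)^{2} = \left(- \frac{141}{5}\right)^{2} = \frac{19881}{25}$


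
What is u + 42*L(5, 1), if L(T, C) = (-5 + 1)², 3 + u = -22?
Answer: 647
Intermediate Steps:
u = -25 (u = -3 - 22 = -25)
L(T, C) = 16 (L(T, C) = (-4)² = 16)
u + 42*L(5, 1) = -25 + 42*16 = -25 + 672 = 647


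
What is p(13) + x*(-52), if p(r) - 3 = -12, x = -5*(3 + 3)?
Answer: 1551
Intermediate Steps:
x = -30 (x = -5*6 = -30)
p(r) = -9 (p(r) = 3 - 12 = -9)
p(13) + x*(-52) = -9 - 30*(-52) = -9 + 1560 = 1551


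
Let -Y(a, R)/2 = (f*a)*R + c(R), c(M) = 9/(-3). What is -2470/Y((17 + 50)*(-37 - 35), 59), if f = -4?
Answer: 65/59919 ≈ 0.0010848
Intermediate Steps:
c(M) = -3 (c(M) = 9*(-1/3) = -3)
Y(a, R) = 6 + 8*R*a (Y(a, R) = -2*((-4*a)*R - 3) = -2*(-4*R*a - 3) = -2*(-3 - 4*R*a) = 6 + 8*R*a)
-2470/Y((17 + 50)*(-37 - 35), 59) = -2470/(6 + 8*59*((17 + 50)*(-37 - 35))) = -2470/(6 + 8*59*(67*(-72))) = -2470/(6 + 8*59*(-4824)) = -2470/(6 - 2276928) = -2470/(-2276922) = -2470*(-1/2276922) = 65/59919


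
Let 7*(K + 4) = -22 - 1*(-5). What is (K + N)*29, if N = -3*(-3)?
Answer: 522/7 ≈ 74.571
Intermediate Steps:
K = -45/7 (K = -4 + (-22 - 1*(-5))/7 = -4 + (-22 + 5)/7 = -4 + (⅐)*(-17) = -4 - 17/7 = -45/7 ≈ -6.4286)
N = 9
(K + N)*29 = (-45/7 + 9)*29 = (18/7)*29 = 522/7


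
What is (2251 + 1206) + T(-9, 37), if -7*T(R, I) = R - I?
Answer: 24245/7 ≈ 3463.6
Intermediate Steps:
T(R, I) = -R/7 + I/7 (T(R, I) = -(R - I)/7 = -R/7 + I/7)
(2251 + 1206) + T(-9, 37) = (2251 + 1206) + (-⅐*(-9) + (⅐)*37) = 3457 + (9/7 + 37/7) = 3457 + 46/7 = 24245/7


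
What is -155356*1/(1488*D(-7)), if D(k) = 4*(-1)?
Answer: 38839/1488 ≈ 26.101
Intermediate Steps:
D(k) = -4
-155356*1/(1488*D(-7)) = -155356/((31*(-4))*48) = -155356/((-124*48)) = -155356/(-5952) = -155356*(-1/5952) = 38839/1488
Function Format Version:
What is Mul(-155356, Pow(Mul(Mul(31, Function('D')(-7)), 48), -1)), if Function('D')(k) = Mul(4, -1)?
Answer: Rational(38839, 1488) ≈ 26.101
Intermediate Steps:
Function('D')(k) = -4
Mul(-155356, Pow(Mul(Mul(31, Function('D')(-7)), 48), -1)) = Mul(-155356, Pow(Mul(Mul(31, -4), 48), -1)) = Mul(-155356, Pow(Mul(-124, 48), -1)) = Mul(-155356, Pow(-5952, -1)) = Mul(-155356, Rational(-1, 5952)) = Rational(38839, 1488)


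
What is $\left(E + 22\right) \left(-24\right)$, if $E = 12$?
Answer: $-816$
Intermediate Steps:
$\left(E + 22\right) \left(-24\right) = \left(12 + 22\right) \left(-24\right) = 34 \left(-24\right) = -816$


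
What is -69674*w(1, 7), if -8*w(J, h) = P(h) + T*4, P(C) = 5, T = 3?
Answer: 592229/4 ≈ 1.4806e+5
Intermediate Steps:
w(J, h) = -17/8 (w(J, h) = -(5 + 3*4)/8 = -(5 + 12)/8 = -⅛*17 = -17/8)
-69674*w(1, 7) = -69674*(-17/8) = 592229/4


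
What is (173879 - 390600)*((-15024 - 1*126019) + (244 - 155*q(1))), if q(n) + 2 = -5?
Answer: 30278957794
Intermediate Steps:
q(n) = -7 (q(n) = -2 - 5 = -7)
(173879 - 390600)*((-15024 - 1*126019) + (244 - 155*q(1))) = (173879 - 390600)*((-15024 - 1*126019) + (244 - 155*(-7))) = -216721*((-15024 - 126019) + (244 + 1085)) = -216721*(-141043 + 1329) = -216721*(-139714) = 30278957794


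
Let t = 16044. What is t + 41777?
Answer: 57821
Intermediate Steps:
t + 41777 = 16044 + 41777 = 57821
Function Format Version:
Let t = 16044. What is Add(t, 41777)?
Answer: 57821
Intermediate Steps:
Add(t, 41777) = Add(16044, 41777) = 57821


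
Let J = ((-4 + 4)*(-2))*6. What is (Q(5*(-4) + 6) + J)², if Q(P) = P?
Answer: 196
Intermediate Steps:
J = 0 (J = (0*(-2))*6 = 0*6 = 0)
(Q(5*(-4) + 6) + J)² = ((5*(-4) + 6) + 0)² = ((-20 + 6) + 0)² = (-14 + 0)² = (-14)² = 196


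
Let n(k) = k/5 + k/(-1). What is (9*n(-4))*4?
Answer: 576/5 ≈ 115.20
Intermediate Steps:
n(k) = -4*k/5 (n(k) = k*(1/5) + k*(-1) = k/5 - k = -4*k/5)
(9*n(-4))*4 = (9*(-4/5*(-4)))*4 = (9*(16/5))*4 = (144/5)*4 = 576/5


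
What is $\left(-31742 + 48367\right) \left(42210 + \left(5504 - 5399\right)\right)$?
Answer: $703486875$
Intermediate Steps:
$\left(-31742 + 48367\right) \left(42210 + \left(5504 - 5399\right)\right) = 16625 \left(42210 + \left(5504 - 5399\right)\right) = 16625 \left(42210 + 105\right) = 16625 \cdot 42315 = 703486875$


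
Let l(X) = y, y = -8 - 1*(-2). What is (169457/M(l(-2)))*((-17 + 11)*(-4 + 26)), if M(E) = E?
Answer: 3728054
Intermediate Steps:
y = -6 (y = -8 + 2 = -6)
l(X) = -6
(169457/M(l(-2)))*((-17 + 11)*(-4 + 26)) = (169457/(-6))*((-17 + 11)*(-4 + 26)) = (169457*(-⅙))*(-6*22) = -169457/6*(-132) = 3728054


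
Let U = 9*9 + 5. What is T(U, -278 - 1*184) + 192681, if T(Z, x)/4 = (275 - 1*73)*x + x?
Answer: -182463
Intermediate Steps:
U = 86 (U = 81 + 5 = 86)
T(Z, x) = 812*x (T(Z, x) = 4*((275 - 1*73)*x + x) = 4*((275 - 73)*x + x) = 4*(202*x + x) = 4*(203*x) = 812*x)
T(U, -278 - 1*184) + 192681 = 812*(-278 - 1*184) + 192681 = 812*(-278 - 184) + 192681 = 812*(-462) + 192681 = -375144 + 192681 = -182463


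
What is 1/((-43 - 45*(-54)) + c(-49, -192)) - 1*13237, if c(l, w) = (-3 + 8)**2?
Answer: -31927643/2412 ≈ -13237.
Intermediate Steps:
c(l, w) = 25 (c(l, w) = 5**2 = 25)
1/((-43 - 45*(-54)) + c(-49, -192)) - 1*13237 = 1/((-43 - 45*(-54)) + 25) - 1*13237 = 1/((-43 + 2430) + 25) - 13237 = 1/(2387 + 25) - 13237 = 1/2412 - 13237 = -31927643/2412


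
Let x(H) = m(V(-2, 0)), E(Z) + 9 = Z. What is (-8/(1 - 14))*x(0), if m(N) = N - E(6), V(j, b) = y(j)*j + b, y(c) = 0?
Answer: 24/13 ≈ 1.8462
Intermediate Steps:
E(Z) = -9 + Z
V(j, b) = b (V(j, b) = 0*j + b = 0 + b = b)
m(N) = 3 + N (m(N) = N - (-9 + 6) = N - 1*(-3) = N + 3 = 3 + N)
x(H) = 3 (x(H) = 3 + 0 = 3)
(-8/(1 - 14))*x(0) = -8/(1 - 14)*3 = -8/(-13)*3 = -8*(-1/13)*3 = (8/13)*3 = 24/13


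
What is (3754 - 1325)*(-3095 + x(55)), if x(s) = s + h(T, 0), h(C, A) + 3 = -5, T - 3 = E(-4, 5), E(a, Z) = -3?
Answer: -7403592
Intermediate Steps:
T = 0 (T = 3 - 3 = 0)
h(C, A) = -8 (h(C, A) = -3 - 5 = -8)
x(s) = -8 + s (x(s) = s - 8 = -8 + s)
(3754 - 1325)*(-3095 + x(55)) = (3754 - 1325)*(-3095 + (-8 + 55)) = 2429*(-3095 + 47) = 2429*(-3048) = -7403592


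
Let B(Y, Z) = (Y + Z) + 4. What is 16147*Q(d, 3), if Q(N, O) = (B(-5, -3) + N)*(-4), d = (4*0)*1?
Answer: 258352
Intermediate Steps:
B(Y, Z) = 4 + Y + Z
d = 0 (d = 0*1 = 0)
Q(N, O) = 16 - 4*N (Q(N, O) = ((4 - 5 - 3) + N)*(-4) = (-4 + N)*(-4) = 16 - 4*N)
16147*Q(d, 3) = 16147*(16 - 4*0) = 16147*(16 + 0) = 16147*16 = 258352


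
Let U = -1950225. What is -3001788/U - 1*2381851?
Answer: -1548380788229/650075 ≈ -2.3818e+6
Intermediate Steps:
-3001788/U - 1*2381851 = -3001788/(-1950225) - 1*2381851 = -3001788*(-1/1950225) - 2381851 = 1000596/650075 - 2381851 = -1548380788229/650075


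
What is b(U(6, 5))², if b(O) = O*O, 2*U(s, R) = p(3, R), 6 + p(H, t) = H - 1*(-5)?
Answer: 1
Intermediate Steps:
p(H, t) = -1 + H (p(H, t) = -6 + (H - 1*(-5)) = -6 + (H + 5) = -6 + (5 + H) = -1 + H)
U(s, R) = 1 (U(s, R) = (-1 + 3)/2 = (½)*2 = 1)
b(O) = O²
b(U(6, 5))² = (1²)² = 1² = 1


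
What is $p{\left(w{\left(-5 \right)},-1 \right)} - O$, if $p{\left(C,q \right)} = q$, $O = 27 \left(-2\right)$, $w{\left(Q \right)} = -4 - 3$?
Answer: $53$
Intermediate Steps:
$w{\left(Q \right)} = -7$
$O = -54$
$p{\left(w{\left(-5 \right)},-1 \right)} - O = -1 - -54 = -1 + 54 = 53$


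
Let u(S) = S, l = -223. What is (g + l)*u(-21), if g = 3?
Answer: 4620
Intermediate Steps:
(g + l)*u(-21) = (3 - 223)*(-21) = -220*(-21) = 4620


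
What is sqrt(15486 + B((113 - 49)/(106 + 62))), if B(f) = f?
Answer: sqrt(6829494)/21 ≈ 124.44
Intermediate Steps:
sqrt(15486 + B((113 - 49)/(106 + 62))) = sqrt(15486 + (113 - 49)/(106 + 62)) = sqrt(15486 + 64/168) = sqrt(15486 + 64*(1/168)) = sqrt(15486 + 8/21) = sqrt(325214/21) = sqrt(6829494)/21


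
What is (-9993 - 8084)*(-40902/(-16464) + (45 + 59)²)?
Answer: -536632393917/2744 ≈ -1.9557e+8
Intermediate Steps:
(-9993 - 8084)*(-40902/(-16464) + (45 + 59)²) = -18077*(-40902*(-1/16464) + 104²) = -18077*(6817/2744 + 10816) = -18077*29685921/2744 = -536632393917/2744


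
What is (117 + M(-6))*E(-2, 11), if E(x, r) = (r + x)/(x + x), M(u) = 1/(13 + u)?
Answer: -1845/7 ≈ -263.57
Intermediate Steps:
E(x, r) = (r + x)/(2*x) (E(x, r) = (r + x)/((2*x)) = (r + x)*(1/(2*x)) = (r + x)/(2*x))
(117 + M(-6))*E(-2, 11) = (117 + 1/(13 - 6))*((1/2)*(11 - 2)/(-2)) = (117 + 1/7)*((1/2)*(-1/2)*9) = (117 + 1/7)*(-9/4) = (820/7)*(-9/4) = -1845/7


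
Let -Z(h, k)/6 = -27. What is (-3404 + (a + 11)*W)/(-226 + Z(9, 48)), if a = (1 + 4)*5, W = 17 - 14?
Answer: 103/2 ≈ 51.500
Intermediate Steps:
W = 3
Z(h, k) = 162 (Z(h, k) = -6*(-27) = 162)
a = 25 (a = 5*5 = 25)
(-3404 + (a + 11)*W)/(-226 + Z(9, 48)) = (-3404 + (25 + 11)*3)/(-226 + 162) = (-3404 + 36*3)/(-64) = (-3404 + 108)*(-1/64) = -3296*(-1/64) = 103/2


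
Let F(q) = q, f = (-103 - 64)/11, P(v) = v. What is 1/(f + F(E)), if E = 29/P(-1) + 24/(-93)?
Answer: -341/15154 ≈ -0.022502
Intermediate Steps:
f = -167/11 (f = -167*1/11 = -167/11 ≈ -15.182)
E = -907/31 (E = 29/(-1) + 24/(-93) = 29*(-1) + 24*(-1/93) = -29 - 8/31 = -907/31 ≈ -29.258)
1/(f + F(E)) = 1/(-167/11 - 907/31) = 1/(-15154/341) = -341/15154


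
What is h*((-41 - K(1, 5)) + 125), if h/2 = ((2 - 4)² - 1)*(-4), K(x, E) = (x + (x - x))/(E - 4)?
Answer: -1992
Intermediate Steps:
K(x, E) = x/(-4 + E) (K(x, E) = (x + 0)/(-4 + E) = x/(-4 + E))
h = -24 (h = 2*(((2 - 4)² - 1)*(-4)) = 2*(((-2)² - 1)*(-4)) = 2*((4 - 1)*(-4)) = 2*(3*(-4)) = 2*(-12) = -24)
h*((-41 - K(1, 5)) + 125) = -24*((-41 - 1/(-4 + 5)) + 125) = -24*((-41 - 1/1) + 125) = -24*((-41 - 1) + 125) = -24*(-42 + 125) = -24*83 = -1992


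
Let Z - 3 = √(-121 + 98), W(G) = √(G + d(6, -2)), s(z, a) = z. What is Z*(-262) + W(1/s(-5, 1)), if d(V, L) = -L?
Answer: -786 + 3*√5/5 - 262*I*√23 ≈ -784.66 - 1256.5*I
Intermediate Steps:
W(G) = √(2 + G) (W(G) = √(G - 1*(-2)) = √(G + 2) = √(2 + G))
Z = 3 + I*√23 (Z = 3 + √(-121 + 98) = 3 + √(-23) = 3 + I*√23 ≈ 3.0 + 4.7958*I)
Z*(-262) + W(1/s(-5, 1)) = (3 + I*√23)*(-262) + √(2 + 1/(-5)) = (-786 - 262*I*√23) + √(2 - ⅕) = (-786 - 262*I*√23) + √(9/5) = (-786 - 262*I*√23) + 3*√5/5 = -786 + 3*√5/5 - 262*I*√23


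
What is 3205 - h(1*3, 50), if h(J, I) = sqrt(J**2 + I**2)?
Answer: 3205 - sqrt(2509) ≈ 3154.9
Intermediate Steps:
h(J, I) = sqrt(I**2 + J**2)
3205 - h(1*3, 50) = 3205 - sqrt(50**2 + (1*3)**2) = 3205 - sqrt(2500 + 3**2) = 3205 - sqrt(2500 + 9) = 3205 - sqrt(2509)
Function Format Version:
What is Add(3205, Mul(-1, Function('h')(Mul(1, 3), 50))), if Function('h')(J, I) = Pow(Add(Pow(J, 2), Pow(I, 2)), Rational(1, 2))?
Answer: Add(3205, Mul(-1, Pow(2509, Rational(1, 2)))) ≈ 3154.9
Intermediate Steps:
Function('h')(J, I) = Pow(Add(Pow(I, 2), Pow(J, 2)), Rational(1, 2))
Add(3205, Mul(-1, Function('h')(Mul(1, 3), 50))) = Add(3205, Mul(-1, Pow(Add(Pow(50, 2), Pow(Mul(1, 3), 2)), Rational(1, 2)))) = Add(3205, Mul(-1, Pow(Add(2500, Pow(3, 2)), Rational(1, 2)))) = Add(3205, Mul(-1, Pow(Add(2500, 9), Rational(1, 2)))) = Add(3205, Mul(-1, Pow(2509, Rational(1, 2))))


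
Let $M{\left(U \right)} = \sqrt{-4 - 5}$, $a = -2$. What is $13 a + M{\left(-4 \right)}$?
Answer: $-26 + 3 i \approx -26.0 + 3.0 i$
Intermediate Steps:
$M{\left(U \right)} = 3 i$ ($M{\left(U \right)} = \sqrt{-9} = 3 i$)
$13 a + M{\left(-4 \right)} = 13 \left(-2\right) + 3 i = -26 + 3 i$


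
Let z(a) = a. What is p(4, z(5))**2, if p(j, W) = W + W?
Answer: 100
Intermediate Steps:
p(j, W) = 2*W
p(4, z(5))**2 = (2*5)**2 = 10**2 = 100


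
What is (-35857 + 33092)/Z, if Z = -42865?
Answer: 553/8573 ≈ 0.064505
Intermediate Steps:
(-35857 + 33092)/Z = (-35857 + 33092)/(-42865) = -2765*(-1/42865) = 553/8573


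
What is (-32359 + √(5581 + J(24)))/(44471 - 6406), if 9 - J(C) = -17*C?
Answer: -32359/38065 + √5998/38065 ≈ -0.84806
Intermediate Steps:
J(C) = 9 + 17*C (J(C) = 9 - (-17)*C = 9 + 17*C)
(-32359 + √(5581 + J(24)))/(44471 - 6406) = (-32359 + √(5581 + (9 + 17*24)))/(44471 - 6406) = (-32359 + √(5581 + (9 + 408)))/38065 = (-32359 + √(5581 + 417))*(1/38065) = (-32359 + √5998)*(1/38065) = -32359/38065 + √5998/38065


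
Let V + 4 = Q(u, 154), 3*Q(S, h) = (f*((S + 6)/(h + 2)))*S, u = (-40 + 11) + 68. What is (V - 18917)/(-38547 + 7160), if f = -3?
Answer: 75729/125548 ≈ 0.60319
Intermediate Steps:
u = 39 (u = -29 + 68 = 39)
Q(S, h) = -S*(6 + S)/(2 + h) (Q(S, h) = ((-3*(S + 6)/(h + 2))*S)/3 = ((-3*(6 + S)/(2 + h))*S)/3 = (-3*S*(6 + S)/(2 + h))/3 = -S*(6 + S)/(2 + h))
V = -61/4 (V = -4 - 1*39*(6 + 39)/(2 + 154) = -4 - 1*39*45/156 = -4 - 1*39*1/156*45 = -4 - 45/4 = -61/4 ≈ -15.250)
(V - 18917)/(-38547 + 7160) = (-61/4 - 18917)/(-38547 + 7160) = -75729/4/(-31387) = -75729/4*(-1/31387) = 75729/125548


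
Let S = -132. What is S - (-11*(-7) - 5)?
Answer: -204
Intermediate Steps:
S - (-11*(-7) - 5) = -132 - (-11*(-7) - 5) = -132 - (77 - 5) = -132 - 1*72 = -132 - 72 = -204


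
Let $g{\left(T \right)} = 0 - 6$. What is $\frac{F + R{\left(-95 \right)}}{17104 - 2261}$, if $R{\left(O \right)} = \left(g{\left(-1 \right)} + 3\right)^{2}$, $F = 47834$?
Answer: $\frac{47843}{14843} \approx 3.2233$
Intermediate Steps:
$g{\left(T \right)} = -6$ ($g{\left(T \right)} = 0 - 6 = -6$)
$R{\left(O \right)} = 9$ ($R{\left(O \right)} = \left(-6 + 3\right)^{2} = \left(-3\right)^{2} = 9$)
$\frac{F + R{\left(-95 \right)}}{17104 - 2261} = \frac{47834 + 9}{17104 - 2261} = \frac{47843}{14843}$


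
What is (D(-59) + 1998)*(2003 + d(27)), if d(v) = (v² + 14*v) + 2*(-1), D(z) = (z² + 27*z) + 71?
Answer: 12298356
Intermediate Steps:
D(z) = 71 + z² + 27*z
d(v) = -2 + v² + 14*v (d(v) = (v² + 14*v) - 2 = -2 + v² + 14*v)
(D(-59) + 1998)*(2003 + d(27)) = ((71 + (-59)² + 27*(-59)) + 1998)*(2003 + (-2 + 27² + 14*27)) = ((71 + 3481 - 1593) + 1998)*(2003 + (-2 + 729 + 378)) = (1959 + 1998)*(2003 + 1105) = 3957*3108 = 12298356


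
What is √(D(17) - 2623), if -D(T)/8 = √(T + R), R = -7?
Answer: √(-2623 - 8*√10) ≈ 51.462*I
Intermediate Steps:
D(T) = -8*√(-7 + T) (D(T) = -8*√(T - 7) = -8*√(-7 + T))
√(D(17) - 2623) = √(-8*√(-7 + 17) - 2623) = √(-8*√10 - 2623) = √(-2623 - 8*√10)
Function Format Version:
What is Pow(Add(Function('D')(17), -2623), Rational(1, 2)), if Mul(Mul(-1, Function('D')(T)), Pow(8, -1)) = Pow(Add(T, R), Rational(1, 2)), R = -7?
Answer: Pow(Add(-2623, Mul(-8, Pow(10, Rational(1, 2)))), Rational(1, 2)) ≈ Mul(51.462, I)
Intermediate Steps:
Function('D')(T) = Mul(-8, Pow(Add(-7, T), Rational(1, 2))) (Function('D')(T) = Mul(-8, Pow(Add(T, -7), Rational(1, 2))) = Mul(-8, Pow(Add(-7, T), Rational(1, 2))))
Pow(Add(Function('D')(17), -2623), Rational(1, 2)) = Pow(Add(Mul(-8, Pow(Add(-7, 17), Rational(1, 2))), -2623), Rational(1, 2)) = Pow(Add(Mul(-8, Pow(10, Rational(1, 2))), -2623), Rational(1, 2)) = Pow(Add(-2623, Mul(-8, Pow(10, Rational(1, 2)))), Rational(1, 2))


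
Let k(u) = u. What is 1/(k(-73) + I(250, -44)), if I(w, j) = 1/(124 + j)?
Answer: -80/5839 ≈ -0.013701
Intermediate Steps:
1/(k(-73) + I(250, -44)) = 1/(-73 + 1/(124 - 44)) = 1/(-73 + 1/80) = 1/(-5839/80) = -80/5839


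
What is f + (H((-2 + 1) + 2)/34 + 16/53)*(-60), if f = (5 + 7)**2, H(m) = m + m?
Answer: 110244/901 ≈ 122.36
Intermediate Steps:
H(m) = 2*m
f = 144 (f = 12**2 = 144)
f + (H((-2 + 1) + 2)/34 + 16/53)*(-60) = 144 + ((2*((-2 + 1) + 2))/34 + 16/53)*(-60) = 144 + ((2*(-1 + 2))*(1/34) + 16*(1/53))*(-60) = 144 + ((2*1)*(1/34) + 16/53)*(-60) = 144 + (2*(1/34) + 16/53)*(-60) = 144 + (1/17 + 16/53)*(-60) = 144 + (325/901)*(-60) = 144 - 19500/901 = 110244/901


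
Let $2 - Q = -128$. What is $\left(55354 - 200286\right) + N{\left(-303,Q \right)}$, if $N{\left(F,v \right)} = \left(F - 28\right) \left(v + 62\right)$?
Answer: $-208484$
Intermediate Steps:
$Q = 130$ ($Q = 2 - -128 = 2 + 128 = 130$)
$N{\left(F,v \right)} = \left(-28 + F\right) \left(62 + v\right)$ ($N{\left(F,v \right)} = \left(F + \left(-288 + 260\right)\right) \left(62 + v\right) = \left(F - 28\right) \left(62 + v\right) = \left(-28 + F\right) \left(62 + v\right)$)
$\left(55354 - 200286\right) + N{\left(-303,Q \right)} = \left(55354 - 200286\right) - 63552 = -144932 - 63552 = -208484$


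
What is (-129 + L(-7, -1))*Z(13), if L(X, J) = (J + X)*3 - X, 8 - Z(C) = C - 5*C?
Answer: -8760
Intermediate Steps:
Z(C) = 8 + 4*C (Z(C) = 8 - (C - 5*C) = 8 - (-4)*C = 8 + 4*C)
L(X, J) = 2*X + 3*J (L(X, J) = (3*J + 3*X) - X = 2*X + 3*J)
(-129 + L(-7, -1))*Z(13) = (-129 + (2*(-7) + 3*(-1)))*(8 + 4*13) = (-129 + (-14 - 3))*(8 + 52) = (-129 - 17)*60 = -146*60 = -8760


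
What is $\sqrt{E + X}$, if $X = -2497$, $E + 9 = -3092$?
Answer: $3 i \sqrt{622} \approx 74.82 i$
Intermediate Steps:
$E = -3101$ ($E = -9 - 3092 = -3101$)
$\sqrt{E + X} = \sqrt{-3101 - 2497} = \sqrt{-5598} = 3 i \sqrt{622}$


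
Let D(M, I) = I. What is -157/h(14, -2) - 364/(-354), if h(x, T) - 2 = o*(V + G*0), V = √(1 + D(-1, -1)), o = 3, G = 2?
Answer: -27425/354 ≈ -77.472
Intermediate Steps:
V = 0 (V = √(1 - 1) = √0 = 0)
h(x, T) = 2 (h(x, T) = 2 + 3*(0 + 2*0) = 2 + 3*(0 + 0) = 2 + 3*0 = 2 + 0 = 2)
-157/h(14, -2) - 364/(-354) = -157/2 - 364/(-354) = -157*½ - 364*(-1/354) = -157/2 + 182/177 = -27425/354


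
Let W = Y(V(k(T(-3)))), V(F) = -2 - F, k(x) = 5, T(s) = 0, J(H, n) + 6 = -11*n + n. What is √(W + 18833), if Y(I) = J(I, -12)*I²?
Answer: √24419 ≈ 156.27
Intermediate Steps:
J(H, n) = -6 - 10*n (J(H, n) = -6 + (-11*n + n) = -6 - 10*n)
Y(I) = 114*I² (Y(I) = (-6 - 10*(-12))*I² = (-6 + 120)*I² = 114*I²)
W = 5586 (W = 114*(-2 - 1*5)² = 114*(-2 - 5)² = 114*(-7)² = 114*49 = 5586)
√(W + 18833) = √(5586 + 18833) = √24419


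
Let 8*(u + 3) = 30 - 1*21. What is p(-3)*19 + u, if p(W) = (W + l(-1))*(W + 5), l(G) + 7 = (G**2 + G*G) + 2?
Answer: -1839/8 ≈ -229.88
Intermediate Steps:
l(G) = -5 + 2*G**2 (l(G) = -7 + ((G**2 + G*G) + 2) = -7 + ((G**2 + G**2) + 2) = -7 + (2*G**2 + 2) = -7 + (2 + 2*G**2) = -5 + 2*G**2)
u = -15/8 (u = -3 + (30 - 1*21)/8 = -3 + (30 - 21)/8 = -3 + (1/8)*9 = -3 + 9/8 = -15/8 ≈ -1.8750)
p(W) = (-3 + W)*(5 + W) (p(W) = (W + (-5 + 2*(-1)**2))*(W + 5) = (W + (-5 + 2*1))*(5 + W) = (W + (-5 + 2))*(5 + W) = (W - 3)*(5 + W) = (-3 + W)*(5 + W))
p(-3)*19 + u = (-15 + (-3)**2 + 2*(-3))*19 - 15/8 = (-15 + 9 - 6)*19 - 15/8 = -12*19 - 15/8 = -228 - 15/8 = -1839/8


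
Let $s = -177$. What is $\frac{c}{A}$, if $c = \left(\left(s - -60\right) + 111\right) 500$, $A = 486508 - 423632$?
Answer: $- \frac{750}{15719} \approx -0.047713$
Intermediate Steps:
$A = 62876$ ($A = 486508 - 423632 = 62876$)
$c = -3000$ ($c = \left(\left(-177 - -60\right) + 111\right) 500 = \left(\left(-177 + 60\right) + 111\right) 500 = \left(-117 + 111\right) 500 = \left(-6\right) 500 = -3000$)
$\frac{c}{A} = - \frac{3000}{62876} = \left(-3000\right) \frac{1}{62876} = - \frac{750}{15719}$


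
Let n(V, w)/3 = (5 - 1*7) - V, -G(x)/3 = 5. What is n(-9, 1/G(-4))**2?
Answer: 441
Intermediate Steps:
G(x) = -15 (G(x) = -3*5 = -15)
n(V, w) = -6 - 3*V (n(V, w) = 3*((5 - 1*7) - V) = 3*((5 - 7) - V) = 3*(-2 - V) = -6 - 3*V)
n(-9, 1/G(-4))**2 = (-6 - 3*(-9))**2 = (-6 + 27)**2 = 21**2 = 441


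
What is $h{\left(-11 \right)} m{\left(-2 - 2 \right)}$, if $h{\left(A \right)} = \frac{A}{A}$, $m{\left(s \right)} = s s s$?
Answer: $-64$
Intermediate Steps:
$m{\left(s \right)} = s^{3}$ ($m{\left(s \right)} = s^{2} s = s^{3}$)
$h{\left(A \right)} = 1$
$h{\left(-11 \right)} m{\left(-2 - 2 \right)} = 1 \left(-2 - 2\right)^{3} = 1 \left(-4\right)^{3} = 1 \left(-64\right) = -64$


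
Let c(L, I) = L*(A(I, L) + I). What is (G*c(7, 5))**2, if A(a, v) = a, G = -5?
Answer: 122500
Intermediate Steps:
c(L, I) = 2*I*L (c(L, I) = L*(I + I) = L*(2*I) = 2*I*L)
(G*c(7, 5))**2 = (-10*5*7)**2 = (-5*70)**2 = (-350)**2 = 122500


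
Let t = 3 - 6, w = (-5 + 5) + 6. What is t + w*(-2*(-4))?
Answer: 45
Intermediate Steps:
w = 6 (w = 0 + 6 = 6)
t = -3
t + w*(-2*(-4)) = -3 + 6*(-2*(-4)) = -3 + 6*8 = -3 + 48 = 45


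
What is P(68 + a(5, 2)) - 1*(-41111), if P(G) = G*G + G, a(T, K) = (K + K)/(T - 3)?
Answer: 46081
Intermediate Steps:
a(T, K) = 2*K/(-3 + T) (a(T, K) = (2*K)/(-3 + T) = 2*K/(-3 + T))
P(G) = G + G² (P(G) = G² + G = G + G²)
P(68 + a(5, 2)) - 1*(-41111) = (68 + 2*2/(-3 + 5))*(1 + (68 + 2*2/(-3 + 5))) - 1*(-41111) = (68 + 2*2/2)*(1 + (68 + 2*2/2)) + 41111 = (68 + 2*2*(½))*(1 + (68 + 2*2*(½))) + 41111 = (68 + 2)*(1 + (68 + 2)) + 41111 = 70*(1 + 70) + 41111 = 70*71 + 41111 = 4970 + 41111 = 46081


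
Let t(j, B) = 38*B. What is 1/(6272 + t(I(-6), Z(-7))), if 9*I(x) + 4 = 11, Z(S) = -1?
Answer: 1/6234 ≈ 0.00016041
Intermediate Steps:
I(x) = 7/9 (I(x) = -4/9 + (⅑)*11 = -4/9 + 11/9 = 7/9)
1/(6272 + t(I(-6), Z(-7))) = 1/(6272 + 38*(-1)) = 1/(6272 - 38) = 1/6234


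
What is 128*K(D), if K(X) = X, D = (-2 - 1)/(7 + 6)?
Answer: -384/13 ≈ -29.538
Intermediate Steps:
D = -3/13 ≈ -0.23077
128*K(D) = 128*(-3/13) = -384/13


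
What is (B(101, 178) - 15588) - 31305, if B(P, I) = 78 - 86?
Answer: -46901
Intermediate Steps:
B(P, I) = -8
(B(101, 178) - 15588) - 31305 = (-8 - 15588) - 31305 = -15596 - 31305 = -46901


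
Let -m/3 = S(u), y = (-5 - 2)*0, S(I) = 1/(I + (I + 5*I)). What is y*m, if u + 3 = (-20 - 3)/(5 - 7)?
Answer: 0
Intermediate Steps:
u = 17/2 (u = -3 + (-20 - 3)/(5 - 7) = -3 - 23/(-2) = -3 - 23*(-½) = -3 + 23/2 = 17/2 ≈ 8.5000)
S(I) = 1/(7*I) (S(I) = 1/(I + 6*I) = 1/(7*I))
y = 0 (y = -7*0 = 0)
m = -6/119 (m = -3/(7*17/2) = -3*2/(7*17) = -3*2/119 = -6/119 ≈ -0.050420)
y*m = 0*(-6/119) = 0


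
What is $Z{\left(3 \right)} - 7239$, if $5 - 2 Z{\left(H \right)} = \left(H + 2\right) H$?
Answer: $-7244$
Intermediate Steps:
$Z{\left(H \right)} = \frac{5}{2} - \frac{H \left(2 + H\right)}{2}$ ($Z{\left(H \right)} = \frac{5}{2} - \frac{\left(H + 2\right) H}{2} = \frac{5}{2} - \frac{\left(2 + H\right) H}{2} = \frac{5}{2} - \frac{H \left(2 + H\right)}{2}$)
$Z{\left(3 \right)} - 7239 = \left(\frac{5}{2} - 3 - \frac{3^{2}}{2}\right) - 7239 = \left(\frac{5}{2} - 3 - \frac{9}{2}\right) - 7239 = -5 - 7239 = -7244$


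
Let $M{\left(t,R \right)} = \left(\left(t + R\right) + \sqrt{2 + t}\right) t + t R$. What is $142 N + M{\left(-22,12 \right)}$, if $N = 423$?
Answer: $60022 - 44 i \sqrt{5} \approx 60022.0 - 98.387 i$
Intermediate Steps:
$M{\left(t,R \right)} = R t + t \left(R + t + \sqrt{2 + t}\right)$ ($M{\left(t,R \right)} = \left(\left(R + t\right) + \sqrt{2 + t}\right) t + R t = \left(R + t + \sqrt{2 + t}\right) t + R t = t \left(R + t + \sqrt{2 + t}\right) + R t = R t + t \left(R + t + \sqrt{2 + t}\right)$)
$142 N + M{\left(-22,12 \right)} = 142 \cdot 423 - 22 \left(-22 + \sqrt{2 - 22} + 2 \cdot 12\right) = 60066 - 22 \left(-22 + \sqrt{-20} + 24\right) = 60066 - 22 \left(-22 + 2 i \sqrt{5} + 24\right) = 60066 - 22 \left(2 + 2 i \sqrt{5}\right) = 60066 - \left(44 + 44 i \sqrt{5}\right) = 60022 - 44 i \sqrt{5}$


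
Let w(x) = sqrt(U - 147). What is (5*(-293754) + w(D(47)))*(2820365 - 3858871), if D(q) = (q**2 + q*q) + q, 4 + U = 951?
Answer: 1525326457620 - 20770120*sqrt(2) ≈ 1.5253e+12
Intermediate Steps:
U = 947 (U = -4 + 951 = 947)
D(q) = q + 2*q**2 (D(q) = (q**2 + q**2) + q = 2*q**2 + q = q + 2*q**2)
w(x) = 20*sqrt(2) (w(x) = sqrt(947 - 147) = sqrt(800) = 20*sqrt(2))
(5*(-293754) + w(D(47)))*(2820365 - 3858871) = (5*(-293754) + 20*sqrt(2))*(2820365 - 3858871) = (-1468770 + 20*sqrt(2))*(-1038506) = 1525326457620 - 20770120*sqrt(2)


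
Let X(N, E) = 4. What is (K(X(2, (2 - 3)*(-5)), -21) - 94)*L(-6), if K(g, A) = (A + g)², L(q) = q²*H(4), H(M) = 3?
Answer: 21060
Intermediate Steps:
L(q) = 3*q² (L(q) = q²*3 = 3*q²)
(K(X(2, (2 - 3)*(-5)), -21) - 94)*L(-6) = ((-21 + 4)² - 94)*(3*(-6)²) = ((-17)² - 94)*(3*36) = (289 - 94)*108 = 195*108 = 21060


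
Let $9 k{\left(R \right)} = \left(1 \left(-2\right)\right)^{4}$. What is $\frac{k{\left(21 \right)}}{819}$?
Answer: $\frac{16}{7371} \approx 0.0021707$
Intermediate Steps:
$k{\left(R \right)} = \frac{16}{9}$ ($k{\left(R \right)} = \frac{\left(1 \left(-2\right)\right)^{4}}{9} = \frac{\left(-2\right)^{4}}{9} = \frac{1}{9} \cdot 16 = \frac{16}{9}$)
$\frac{k{\left(21 \right)}}{819} = \frac{16}{9 \cdot 819} = \frac{16}{9} \cdot \frac{1}{819} = \frac{16}{7371}$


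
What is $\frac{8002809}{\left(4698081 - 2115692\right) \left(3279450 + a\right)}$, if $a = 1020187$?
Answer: $\frac{8002809}{11103335292793} \approx 7.2076 \cdot 10^{-7}$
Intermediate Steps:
$\frac{8002809}{\left(4698081 - 2115692\right) \left(3279450 + a\right)} = \frac{8002809}{\left(4698081 - 2115692\right) \left(3279450 + 1020187\right)} = \frac{8002809}{2582389 \cdot 4299637} = \frac{8002809}{11103335292793}$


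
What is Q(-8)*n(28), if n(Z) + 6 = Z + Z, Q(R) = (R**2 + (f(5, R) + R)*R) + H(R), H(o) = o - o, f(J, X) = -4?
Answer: 8000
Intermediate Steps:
H(o) = 0
Q(R) = R**2 + R*(-4 + R) (Q(R) = (R**2 + (-4 + R)*R) + 0 = (R**2 + R*(-4 + R)) + 0 = R**2 + R*(-4 + R))
n(Z) = -6 + 2*Z (n(Z) = -6 + (Z + Z) = -6 + 2*Z)
Q(-8)*n(28) = (2*(-8)*(-2 - 8))*(-6 + 2*28) = (2*(-8)*(-10))*(-6 + 56) = 160*50 = 8000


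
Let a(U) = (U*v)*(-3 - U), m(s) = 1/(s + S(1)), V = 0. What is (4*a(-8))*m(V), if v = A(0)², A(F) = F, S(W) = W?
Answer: 0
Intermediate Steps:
v = 0 (v = 0² = 0)
m(s) = 1/(1 + s) (m(s) = 1/(s + 1) = 1/(1 + s))
a(U) = 0 (a(U) = (U*0)*(-3 - U) = 0*(-3 - U) = 0)
(4*a(-8))*m(V) = (4*0)/(1 + 0) = 0/1 = 0*1 = 0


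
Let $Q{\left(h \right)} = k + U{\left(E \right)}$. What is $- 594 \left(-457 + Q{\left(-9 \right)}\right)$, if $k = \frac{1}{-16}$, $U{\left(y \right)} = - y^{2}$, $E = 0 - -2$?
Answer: $\frac{2190969}{8} \approx 2.7387 \cdot 10^{5}$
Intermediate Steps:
$E = 2$ ($E = 0 + 2 = 2$)
$k = - \frac{1}{16} \approx -0.0625$
$Q{\left(h \right)} = - \frac{65}{16}$ ($Q{\left(h \right)} = - \frac{1}{16} - 2^{2} = - \frac{1}{16} - 4 = - \frac{65}{16}$)
$- 594 \left(-457 + Q{\left(-9 \right)}\right) = - 594 \left(-457 - \frac{65}{16}\right) = \left(-594\right) \left(- \frac{7377}{16}\right) = \frac{2190969}{8}$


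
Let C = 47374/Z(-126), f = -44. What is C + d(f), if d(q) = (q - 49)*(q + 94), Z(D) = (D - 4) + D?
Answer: -618887/128 ≈ -4835.1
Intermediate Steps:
Z(D) = -4 + 2*D (Z(D) = (-4 + D) + D = -4 + 2*D)
d(q) = (-49 + q)*(94 + q)
C = -23687/128 (C = 47374/(-4 + 2*(-126)) = 47374/(-4 - 252) = 47374/(-256) = 47374*(-1/256) = -23687/128 ≈ -185.05)
C + d(f) = -23687/128 + (-4606 + (-44)² + 45*(-44)) = -23687/128 + (-4606 + 1936 - 1980) = -23687/128 - 4650 = -618887/128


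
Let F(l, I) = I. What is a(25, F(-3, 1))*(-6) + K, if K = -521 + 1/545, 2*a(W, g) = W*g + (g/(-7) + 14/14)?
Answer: -2283543/3815 ≈ -598.57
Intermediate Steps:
a(W, g) = ½ - g/14 + W*g/2 (a(W, g) = (W*g + (g/(-7) + 14/14))/2 = (W*g + (g*(-⅐) + 14*(1/14)))/2 = (W*g + (-g/7 + 1))/2 = (W*g + (1 - g/7))/2 = (1 - g/7 + W*g)/2 = ½ - g/14 + W*g/2)
K = -283944/545 (K = -521 + 1/545 = -283944/545 ≈ -521.00)
a(25, F(-3, 1))*(-6) + K = (½ - 1/14*1 + (½)*25*1)*(-6) - 283944/545 = (½ - 1/14 + 25/2)*(-6) - 283944/545 = (181/14)*(-6) - 283944/545 = -543/7 - 283944/545 = -2283543/3815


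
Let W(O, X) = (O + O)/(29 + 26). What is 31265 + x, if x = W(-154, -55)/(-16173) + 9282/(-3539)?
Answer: 8946705822437/286181235 ≈ 31262.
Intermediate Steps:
W(O, X) = 2*O/55 (W(O, X) = (2*O)/55 = (2*O)*(1/55) = 2*O/55)
x = -750489838/286181235 (x = ((2/55)*(-154))/(-16173) + 9282/(-3539) = -28/5*(-1/16173) + 9282*(-1/3539) = 28/80865 - 9282/3539 = -750489838/286181235 ≈ -2.6224)
31265 + x = 31265 - 750489838/286181235 = 8946705822437/286181235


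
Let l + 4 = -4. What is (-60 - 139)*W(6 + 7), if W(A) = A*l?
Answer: 20696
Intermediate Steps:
l = -8 (l = -4 - 4 = -8)
W(A) = -8*A (W(A) = A*(-8) = -8*A)
(-60 - 139)*W(6 + 7) = (-60 - 139)*(-8*(6 + 7)) = -(-1592)*13 = -199*(-104) = 20696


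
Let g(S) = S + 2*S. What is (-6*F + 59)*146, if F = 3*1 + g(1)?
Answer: 3358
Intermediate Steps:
g(S) = 3*S
F = 6 (F = 3*1 + 3*1 = 3 + 3 = 6)
(-6*F + 59)*146 = (-6*6 + 59)*146 = (-36 + 59)*146 = 23*146 = 3358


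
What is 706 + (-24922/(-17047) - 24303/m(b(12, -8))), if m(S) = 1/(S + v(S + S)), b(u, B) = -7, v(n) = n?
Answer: 8712218165/17047 ≈ 5.1107e+5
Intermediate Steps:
m(S) = 1/(3*S) (m(S) = 1/(S + (S + S)) = 1/(S + 2*S) = 1/(3*S))
706 + (-24922/(-17047) - 24303/m(b(12, -8))) = 706 + (-24922/(-17047) - 24303/((⅓)/(-7))) = 706 + (-24922*(-1/17047) - 24303/((⅓)*(-⅐))) = 706 + (24922/17047 - 24303/(-1/21)) = 706 + (24922/17047 - 24303*(-21)) = 706 + (24922/17047 + 510363) = 706 + 8700182983/17047 = 8712218165/17047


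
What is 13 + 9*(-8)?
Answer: -59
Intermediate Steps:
13 + 9*(-8) = 13 - 72 = -59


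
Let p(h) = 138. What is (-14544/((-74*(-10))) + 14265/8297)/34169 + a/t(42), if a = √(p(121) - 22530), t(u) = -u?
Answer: -27528867/52447535705 - I*√622/7 ≈ -0.00052488 - 3.5628*I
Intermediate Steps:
a = 6*I*√622 (a = √(138 - 22530) = √(-22392) = 6*I*√622 ≈ 149.64*I)
(-14544/((-74*(-10))) + 14265/8297)/34169 + a/t(42) = (-14544/((-74*(-10))) + 14265/8297)/34169 + (6*I*√622)/((-1*42)) = (-14544/740 + 14265*(1/8297))*(1/34169) + (6*I*√622)/(-42) = (-14544*1/740 + 14265/8297)*(1/34169) + (6*I*√622)*(-1/42) = (-3636/185 + 14265/8297)*(1/34169) - I*√622/7 = -27528867/1534945*1/34169 - I*√622/7 = -27528867/52447535705 - I*√622/7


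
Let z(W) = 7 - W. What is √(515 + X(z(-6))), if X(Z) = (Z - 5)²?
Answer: √579 ≈ 24.062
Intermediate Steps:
X(Z) = (-5 + Z)²
√(515 + X(z(-6))) = √(515 + (-5 + (7 - 1*(-6)))²) = √(515 + (-5 + (7 + 6))²) = √(515 + (-5 + 13)²) = √(515 + 8²) = √(515 + 64) = √579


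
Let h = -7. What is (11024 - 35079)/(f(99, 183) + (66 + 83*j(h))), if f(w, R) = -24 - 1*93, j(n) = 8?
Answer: -24055/613 ≈ -39.241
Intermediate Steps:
f(w, R) = -117 (f(w, R) = -24 - 93 = -117)
(11024 - 35079)/(f(99, 183) + (66 + 83*j(h))) = (11024 - 35079)/(-117 + (66 + 83*8)) = -24055/(-117 + (66 + 664)) = -24055/(-117 + 730) = -24055/613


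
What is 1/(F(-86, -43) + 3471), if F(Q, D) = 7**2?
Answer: 1/3520 ≈ 0.00028409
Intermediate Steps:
F(Q, D) = 49
1/(F(-86, -43) + 3471) = 1/(49 + 3471) = 1/3520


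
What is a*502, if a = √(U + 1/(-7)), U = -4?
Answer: 502*I*√203/7 ≈ 1021.8*I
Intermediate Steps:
a = I*√203/7 (a = √(-4 + 1/(-7)) = √(-4 - ⅐) = √(-29/7) = I*√203/7 ≈ 2.0354*I)
a*502 = (I*√203/7)*502 = 502*I*√203/7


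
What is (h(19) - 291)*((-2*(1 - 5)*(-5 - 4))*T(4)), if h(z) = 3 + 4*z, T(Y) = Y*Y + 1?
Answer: 259488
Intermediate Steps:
T(Y) = 1 + Y² (T(Y) = Y² + 1 = 1 + Y²)
(h(19) - 291)*((-2*(1 - 5)*(-5 - 4))*T(4)) = ((3 + 4*19) - 291)*((-2*(1 - 5)*(-5 - 4))*(1 + 4²)) = ((3 + 76) - 291)*((-(-8)*(-9))*(1 + 16)) = (79 - 291)*(-2*36*17) = -(-15264)*17 = -212*(-1224) = 259488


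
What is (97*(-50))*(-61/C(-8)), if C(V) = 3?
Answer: 295850/3 ≈ 98617.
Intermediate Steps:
(97*(-50))*(-61/C(-8)) = (97*(-50))*(-61/3) = -(-295850)/3 = -4850*(-61/3) = 295850/3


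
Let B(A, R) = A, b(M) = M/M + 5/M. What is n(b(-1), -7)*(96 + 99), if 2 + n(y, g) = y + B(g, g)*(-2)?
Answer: 1560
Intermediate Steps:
b(M) = 1 + 5/M
n(y, g) = -2 + y - 2*g (n(y, g) = -2 + (y + g*(-2)) = -2 + (y - 2*g) = -2 + y - 2*g)
n(b(-1), -7)*(96 + 99) = (-2 + (5 - 1)/(-1) - 2*(-7))*(96 + 99) = (-2 - 1*4 + 14)*195 = (-2 - 4 + 14)*195 = 8*195 = 1560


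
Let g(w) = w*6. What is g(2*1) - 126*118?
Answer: -14856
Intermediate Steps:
g(w) = 6*w
g(2*1) - 126*118 = 6*(2*1) - 126*118 = 6*2 - 14868 = 12 - 14868 = -14856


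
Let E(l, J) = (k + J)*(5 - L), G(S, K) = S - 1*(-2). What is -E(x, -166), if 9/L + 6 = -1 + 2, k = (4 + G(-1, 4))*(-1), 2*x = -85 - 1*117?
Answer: 5814/5 ≈ 1162.8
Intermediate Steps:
G(S, K) = 2 + S (G(S, K) = S + 2 = 2 + S)
x = -101 (x = (-85 - 1*117)/2 = (-85 - 117)/2 = (½)*(-202) = -101)
k = -5 (k = (4 + (2 - 1))*(-1) = (4 + 1)*(-1) = 5*(-1) = -5)
L = -9/5 (L = 9/(-6 + (-1 + 2)) = 9/(-6 + 1) = 9/(-5) = 9*(-⅕) = -9/5 ≈ -1.8000)
E(l, J) = -34 + 34*J/5 (E(l, J) = (-5 + J)*(5 - 1*(-9/5)) = (-5 + J)*(5 + 9/5) = (-5 + J)*(34/5) = -34 + 34*J/5)
-E(x, -166) = -(-34 + (34/5)*(-166)) = -(-34 - 5644/5) = -1*(-5814/5) = 5814/5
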